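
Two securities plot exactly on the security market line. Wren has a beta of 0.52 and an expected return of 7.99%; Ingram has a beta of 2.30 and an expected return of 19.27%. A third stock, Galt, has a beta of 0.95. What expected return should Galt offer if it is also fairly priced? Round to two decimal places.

10.71%

MRP (SML slope) = (19.27% − 7.99%) / (2.30 − 0.52) = 11.28% / 1.78 = 6.3371%
R_f (intercept) = 7.99% − 0.52 × 6.3371% = 4.6947%
E(R_Galt) = R_f + β × MRP = 4.6947% + 0.95 × 6.3371% = 10.71%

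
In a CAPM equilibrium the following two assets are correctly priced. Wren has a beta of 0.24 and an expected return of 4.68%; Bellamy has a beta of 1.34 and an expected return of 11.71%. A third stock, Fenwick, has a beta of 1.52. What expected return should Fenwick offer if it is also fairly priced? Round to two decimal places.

MRP (SML slope) = (11.71% − 4.68%) / (1.34 − 0.24) = 7.03% / 1.10 = 6.3909%
R_f (intercept) = 4.68% − 0.24 × 6.3909% = 3.1462%
E(R_Fenwick) = R_f + β × MRP = 3.1462% + 1.52 × 6.3909% = 12.86%

12.86%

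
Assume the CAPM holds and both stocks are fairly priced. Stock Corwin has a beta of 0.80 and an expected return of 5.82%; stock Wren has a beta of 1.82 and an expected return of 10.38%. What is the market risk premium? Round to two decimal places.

Both satisfy E(R) = R_f + β·MRP, so the slope of the SML is
MRP = (10.38% − 5.82%) / (1.82 − 0.80) = 4.56% / 1.02 = 4.4706%

4.47%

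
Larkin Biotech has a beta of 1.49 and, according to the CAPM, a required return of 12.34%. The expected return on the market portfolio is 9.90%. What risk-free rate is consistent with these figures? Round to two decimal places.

4.92%

E(R) = R_f + β(E(R_m) − R_f) = R_f(1 − β) + β·E(R_m)
12.34% = R_f × (1 − 1.49) + 1.49 × 9.90%
12.34% = R_f × -0.49 + 14.7510%
R_f = (12.34% − 14.7510%) / -0.49 = 4.92%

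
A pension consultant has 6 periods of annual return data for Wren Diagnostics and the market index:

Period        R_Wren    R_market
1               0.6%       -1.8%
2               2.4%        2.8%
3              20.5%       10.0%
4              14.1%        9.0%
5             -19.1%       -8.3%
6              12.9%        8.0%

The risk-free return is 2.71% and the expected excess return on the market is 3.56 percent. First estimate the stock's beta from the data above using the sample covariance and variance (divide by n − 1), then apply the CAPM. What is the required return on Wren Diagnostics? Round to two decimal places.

9.50%

Mean R_i = (0.6 + 2.4 + 20.5 + 14.1 − 19.1 + 12.9) / 6 = 5.2333%
Mean R_m = (-1.8 + 2.8 + 10.0 + 9.0 − 8.3 + 8.0) / 6 = 3.2833%
Σ(R_i − R̄_i)(R_m − R̄_m) = 496.1733  ⇒  Cov = 496.1733 / 5 = 99.2347
Σ(R_m − R̄_m)² = 260.2883  ⇒  Var(R_m) = 260.2883 / 5 = 52.0577
β = Cov / Var(R_m) = 99.2347 / 52.0577 = 1.9062
E(R) = R_f + β × MRP = 2.71% + 1.9062 × 3.56% = 9.50%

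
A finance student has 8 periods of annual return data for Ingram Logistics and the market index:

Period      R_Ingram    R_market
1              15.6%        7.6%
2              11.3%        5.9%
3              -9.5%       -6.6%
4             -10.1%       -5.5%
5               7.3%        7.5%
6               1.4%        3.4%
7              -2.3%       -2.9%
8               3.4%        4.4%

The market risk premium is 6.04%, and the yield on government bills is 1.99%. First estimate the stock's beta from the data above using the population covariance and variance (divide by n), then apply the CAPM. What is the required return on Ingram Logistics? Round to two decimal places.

11.00%

Mean R_i = (15.6 + 11.3 − 9.5 − 10.1 + 7.3 + 1.4 − 2.3 + 3.4) / 8 = 2.1375%
Mean R_m = (7.6 + 5.9 − 6.6 − 5.5 + 7.5 + 3.4 − 2.9 + 4.4) / 8 = 1.7250%
Σ(R_i − R̄_i)(R_m − R̄_m) = 355.1225  ⇒  Cov = 355.1225 / 8 = 44.3903
Σ(R_m − R̄_m)² = 238.1550  ⇒  Var(R_m) = 238.1550 / 8 = 29.7694
β = Cov / Var(R_m) = 44.3903 / 29.7694 = 1.4911
E(R) = R_f + β × MRP = 1.99% + 1.4911 × 6.04% = 11.00%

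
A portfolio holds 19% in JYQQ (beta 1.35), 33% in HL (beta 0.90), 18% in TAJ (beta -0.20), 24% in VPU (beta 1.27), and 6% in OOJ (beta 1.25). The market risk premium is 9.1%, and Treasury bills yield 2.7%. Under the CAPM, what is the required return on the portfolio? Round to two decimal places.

β_P = Σ w_i β_i = 0.19×1.35 + 0.33×0.90 + 0.18×-0.20 + 0.24×1.27 + 0.06×1.25 = 0.8973
E(R_P) = R_f + β_P × MRP = 2.7% + 0.8973 × 9.1% = 10.87%

10.87%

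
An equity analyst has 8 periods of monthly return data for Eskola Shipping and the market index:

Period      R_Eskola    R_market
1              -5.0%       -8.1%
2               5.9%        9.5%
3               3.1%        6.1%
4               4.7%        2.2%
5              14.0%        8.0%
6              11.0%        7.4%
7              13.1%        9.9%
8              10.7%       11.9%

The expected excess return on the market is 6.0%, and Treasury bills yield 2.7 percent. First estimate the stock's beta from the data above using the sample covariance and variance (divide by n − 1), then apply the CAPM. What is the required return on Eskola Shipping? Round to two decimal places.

7.80%

Mean R_i = (-5.0 + 5.9 + 3.1 + 4.7 + 14.0 + 11.0 + 13.1 + 10.7) / 8 = 7.1875%
Mean R_m = (-8.1 + 9.5 + 6.1 + 2.2 + 8.0 + 7.4 + 9.9 + 11.9) / 8 = 5.8625%
Σ(R_i − R̄_i)(R_m − R̄_m) = 239.1263  ⇒  Cov = 239.1263 / 7 = 34.1609
Σ(R_m − R̄_m)² = 281.3388  ⇒  Var(R_m) = 281.3388 / 7 = 40.1913
β = Cov / Var(R_m) = 34.1609 / 40.1913 = 0.8500
E(R) = R_f + β × MRP = 2.7% + 0.8500 × 6.0% = 7.80%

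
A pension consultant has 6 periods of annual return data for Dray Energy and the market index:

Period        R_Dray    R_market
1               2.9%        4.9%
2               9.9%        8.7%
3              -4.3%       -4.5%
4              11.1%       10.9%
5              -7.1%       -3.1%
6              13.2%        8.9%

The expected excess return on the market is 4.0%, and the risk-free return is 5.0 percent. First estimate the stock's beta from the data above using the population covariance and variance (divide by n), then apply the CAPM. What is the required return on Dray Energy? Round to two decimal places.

9.98%

Mean R_i = (2.9 + 9.9 − 4.3 + 11.1 − 7.1 + 13.2) / 6 = 4.2833%
Mean R_m = (4.9 + 8.7 − 4.5 + 10.9 − 3.1 + 8.9) / 6 = 4.3000%
Σ(R_i − R̄_i)(R_m − R̄_m) = 269.6600  ⇒  Cov = 269.6600 / 6 = 44.9433
Σ(R_m − R̄_m)² = 216.6400  ⇒  Var(R_m) = 216.6400 / 6 = 36.1067
β = Cov / Var(R_m) = 44.9433 / 36.1067 = 1.2447
E(R) = R_f + β × MRP = 5.0% + 1.2447 × 4.0% = 9.98%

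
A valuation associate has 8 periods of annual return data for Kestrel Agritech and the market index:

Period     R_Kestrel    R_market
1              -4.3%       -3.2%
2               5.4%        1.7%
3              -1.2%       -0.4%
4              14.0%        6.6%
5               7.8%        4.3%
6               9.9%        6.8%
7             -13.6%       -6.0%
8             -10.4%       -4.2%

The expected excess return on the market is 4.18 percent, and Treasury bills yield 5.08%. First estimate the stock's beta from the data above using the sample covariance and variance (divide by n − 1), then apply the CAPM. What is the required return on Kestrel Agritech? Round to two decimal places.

Mean R_i = (-4.3 + 5.4 − 1.2 + 14.0 + 7.8 + 9.9 − 13.6 − 10.4) / 8 = 0.9500%
Mean R_m = (-3.2 + 1.7 − 0.4 + 6.6 + 4.3 + 6.8 − 6.0 − 4.2) / 8 = 0.7000%
Σ(R_i − R̄_i)(R_m − R̄_m) = 336.6400  ⇒  Cov = 336.6400 / 7 = 48.0914
Σ(R_m − R̄_m)² = 171.3000  ⇒  Var(R_m) = 171.3000 / 7 = 24.4714
β = Cov / Var(R_m) = 48.0914 / 24.4714 = 1.9652
E(R) = R_f + β × MRP = 5.08% + 1.9652 × 4.18% = 13.29%

13.29%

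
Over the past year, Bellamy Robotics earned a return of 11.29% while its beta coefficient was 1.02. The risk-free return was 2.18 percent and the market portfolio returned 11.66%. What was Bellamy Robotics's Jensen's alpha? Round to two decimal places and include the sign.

Market excess return = 11.66% − 2.18% = 9.48%
CAPM benchmark = R_f + β(R_m − R_f) = 2.18% + 1.02 × 9.48% = 11.8496%
α = actual − benchmark = 11.29% − 11.8496% = -0.56%

-0.56%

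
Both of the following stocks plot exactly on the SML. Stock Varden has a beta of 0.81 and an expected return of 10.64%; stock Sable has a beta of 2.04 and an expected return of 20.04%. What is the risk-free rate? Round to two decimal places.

Both satisfy E(R) = R_f + β·MRP, so the slope of the SML is
MRP = (20.04% − 10.64%) / (2.04 − 0.81) = 9.40% / 1.23 = 7.6423%
R_f = E(R_Varden) − β_Varden·MRP = 10.64% − 0.81 × 7.6423% = 4.4497%

4.45%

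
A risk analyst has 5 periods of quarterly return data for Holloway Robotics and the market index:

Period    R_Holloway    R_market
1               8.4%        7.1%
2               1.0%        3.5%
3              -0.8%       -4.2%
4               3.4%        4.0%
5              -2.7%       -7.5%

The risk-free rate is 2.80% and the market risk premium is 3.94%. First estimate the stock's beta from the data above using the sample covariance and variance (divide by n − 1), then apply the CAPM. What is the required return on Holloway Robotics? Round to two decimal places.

5.28%

Mean R_i = (8.4 + 1.0 − 0.8 + 3.4 − 2.7) / 5 = 1.8600%
Mean R_m = (7.1 + 3.5 − 4.2 + 4.0 − 7.5) / 5 = 0.5800%
Σ(R_i − R̄_i)(R_m − R̄_m) = 94.9560  ⇒  Cov = 94.9560 / 4 = 23.7390
Σ(R_m − R̄_m)² = 150.8680  ⇒  Var(R_m) = 150.8680 / 4 = 37.7170
β = Cov / Var(R_m) = 23.7390 / 37.7170 = 0.6294
E(R) = R_f + β × MRP = 2.80% + 0.6294 × 3.94% = 5.28%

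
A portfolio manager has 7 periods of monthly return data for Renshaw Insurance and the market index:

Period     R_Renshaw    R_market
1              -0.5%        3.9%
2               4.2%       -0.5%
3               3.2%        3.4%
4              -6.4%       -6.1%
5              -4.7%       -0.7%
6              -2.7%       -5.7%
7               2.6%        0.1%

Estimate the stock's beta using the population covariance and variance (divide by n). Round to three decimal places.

Mean R_i = (-0.5 + 4.2 + 3.2 − 6.4 − 4.7 − 2.7 + 2.6) / 7 = -0.6143%
Mean R_m = (3.9 − 0.5 + 3.4 − 6.1 − 0.7 − 5.7 + 0.1) / 7 = -0.8000%
Σ(R_i − R̄_i)(R_m − R̄_m) = 61.3700  ⇒  Cov = 61.3700 / 7 = 8.7671
Σ(R_m − R̄_m)² = 92.7400  ⇒  Var(R_m) = 92.7400 / 7 = 13.2486
β = Cov / Var(R_m) = 8.7671 / 13.2486 = 0.6617

0.662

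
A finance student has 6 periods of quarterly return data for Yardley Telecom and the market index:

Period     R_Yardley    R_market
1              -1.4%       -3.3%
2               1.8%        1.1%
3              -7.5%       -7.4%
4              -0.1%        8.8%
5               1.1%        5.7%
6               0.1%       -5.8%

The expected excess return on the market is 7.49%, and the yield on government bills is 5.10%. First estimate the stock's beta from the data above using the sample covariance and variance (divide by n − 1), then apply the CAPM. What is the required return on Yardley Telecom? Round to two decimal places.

7.45%

Mean R_i = (-1.4 + 1.8 − 7.5 − 0.1 + 1.1 + 0.1) / 6 = -1.0000%
Mean R_m = (-3.3 + 1.1 − 7.4 + 8.8 + 5.7 − 5.8) / 6 = -0.1500%
Σ(R_i − R̄_i)(R_m − R̄_m) = 66.0100  ⇒  Cov = 66.0100 / 5 = 13.2020
Σ(R_m − R̄_m)² = 210.2950  ⇒  Var(R_m) = 210.2950 / 5 = 42.0590
β = Cov / Var(R_m) = 13.2020 / 42.0590 = 0.3139
E(R) = R_f + β × MRP = 5.10% + 0.3139 × 7.49% = 7.45%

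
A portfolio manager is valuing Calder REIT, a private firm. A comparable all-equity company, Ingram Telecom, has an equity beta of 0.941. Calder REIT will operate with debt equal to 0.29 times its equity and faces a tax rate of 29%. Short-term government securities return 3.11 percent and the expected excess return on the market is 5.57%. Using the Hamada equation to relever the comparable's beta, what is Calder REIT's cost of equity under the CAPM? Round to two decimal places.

β_L = β_U × [1 + (1 − t)(D/E)] = 0.941 × [1 + (1 − 0.29) × 0.29]
    = 0.941 × [1 + 0.71 × 0.29] = 0.941 × 1.2059 = 1.1348
E(R) = R_f + β_L × MRP = 3.11% + 1.1348 × 5.57% = 9.43%

9.43%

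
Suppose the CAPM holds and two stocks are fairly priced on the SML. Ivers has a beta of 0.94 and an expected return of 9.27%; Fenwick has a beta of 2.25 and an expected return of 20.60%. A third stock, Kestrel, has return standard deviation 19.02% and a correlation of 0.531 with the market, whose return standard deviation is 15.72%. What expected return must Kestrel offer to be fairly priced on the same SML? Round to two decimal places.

6.70%

MRP = (20.60% − 9.27%) / (2.25 − 0.94) = 8.6489%
R_f = 9.27% − 0.94 × 8.6489% = 1.1400%
β_Kestrel = ρ·σ_i/σ_m = 0.531 × 19.02 / 15.72 = 0.6425
E(R_Kestrel) = R_f + β × MRP = 1.1400% + 0.6425 × 8.6489% = 6.70%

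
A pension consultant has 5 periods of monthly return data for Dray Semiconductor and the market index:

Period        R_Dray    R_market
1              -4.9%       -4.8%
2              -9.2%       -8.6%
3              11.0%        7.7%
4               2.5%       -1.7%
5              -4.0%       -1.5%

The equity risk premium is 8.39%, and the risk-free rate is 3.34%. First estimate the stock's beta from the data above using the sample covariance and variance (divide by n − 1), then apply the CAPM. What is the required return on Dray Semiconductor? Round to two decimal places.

13.77%

Mean R_i = (-4.9 − 9.2 + 11.0 + 2.5 − 4.0) / 5 = -0.9200%
Mean R_m = (-4.8 − 8.6 + 7.7 − 1.7 − 1.5) / 5 = -1.7800%
Σ(R_i − R̄_i)(R_m − R̄_m) = 180.9020  ⇒  Cov = 180.9020 / 4 = 45.2255
Σ(R_m − R̄_m)² = 145.5880  ⇒  Var(R_m) = 145.5880 / 4 = 36.3970
β = Cov / Var(R_m) = 45.2255 / 36.3970 = 1.2426
E(R) = R_f + β × MRP = 3.34% + 1.2426 × 8.39% = 13.77%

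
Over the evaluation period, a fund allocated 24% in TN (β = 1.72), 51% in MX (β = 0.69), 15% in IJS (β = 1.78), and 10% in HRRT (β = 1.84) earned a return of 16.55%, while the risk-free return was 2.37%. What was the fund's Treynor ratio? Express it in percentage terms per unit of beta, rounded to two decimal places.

11.66%

β_P = 0.24×1.72 + 0.51×0.69 + 0.15×1.78 + 0.10×1.84 = 1.2157
Treynor = (R_P − R_f) / β_P = (16.55% − 2.37%) / 1.2157 = 14.18% / 1.2157 = 11.66%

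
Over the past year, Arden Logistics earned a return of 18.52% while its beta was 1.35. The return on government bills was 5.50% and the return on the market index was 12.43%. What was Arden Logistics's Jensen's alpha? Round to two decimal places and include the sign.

Market excess return = 12.43% − 5.50% = 6.93%
CAPM benchmark = R_f + β(R_m − R_f) = 5.50% + 1.35 × 6.93% = 14.8555%
α = actual − benchmark = 18.52% − 14.8555% = +3.66%

+3.66%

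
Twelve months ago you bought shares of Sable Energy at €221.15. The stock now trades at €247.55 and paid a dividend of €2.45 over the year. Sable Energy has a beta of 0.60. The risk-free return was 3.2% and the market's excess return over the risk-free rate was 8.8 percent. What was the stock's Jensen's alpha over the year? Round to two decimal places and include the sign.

+4.57%

Realised HPR = (P1 + D1 − P0) / P0 = (247.55 + 2.45 − 221.15) / 221.15 = 28.85 / 221.15 = 13.0454%
CAPM required = R_f + β·MRP = 3.2% + 0.60 × 8.8% = 8.4800%
α = realised − required = 13.0454% − 8.4800% = +4.57%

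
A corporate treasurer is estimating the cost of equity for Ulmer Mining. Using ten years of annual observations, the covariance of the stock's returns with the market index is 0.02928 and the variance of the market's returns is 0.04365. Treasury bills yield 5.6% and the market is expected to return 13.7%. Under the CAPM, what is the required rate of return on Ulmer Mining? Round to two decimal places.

11.03%

β = Cov(R_i, R_m) / Var(R_m) = 0.02928 / 0.04365 = 0.6708
MRP = 13.7% − 5.6% = 8.10%
E(R) = R_f + β × MRP = 5.6% + 0.6708 × 8.1% = 11.03%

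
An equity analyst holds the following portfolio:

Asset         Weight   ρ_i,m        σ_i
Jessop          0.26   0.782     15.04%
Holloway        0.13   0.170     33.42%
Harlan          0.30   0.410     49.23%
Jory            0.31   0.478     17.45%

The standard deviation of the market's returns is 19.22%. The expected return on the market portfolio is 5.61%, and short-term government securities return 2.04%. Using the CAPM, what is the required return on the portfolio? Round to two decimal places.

β_Jessop = 0.782 × 15.04% / 19.22% = 0.6119
β_Holloway = 0.170 × 33.42% / 19.22% = 0.2956
β_Harlan = 0.410 × 49.23% / 19.22% = 1.0502
β_Jory = 0.478 × 17.45% / 19.22% = 0.4340
β_P = Σ w_i β_i = 0.26×0.6119 + 0.13×0.2956 + 0.30×1.0502 + 0.31×0.4340 = 0.6471
MRP = 5.61% − 2.04% = 3.57%
E(R_P) = R_f + β_P × MRP = 2.04% + 0.6471 × 3.57% = 4.35%

4.35%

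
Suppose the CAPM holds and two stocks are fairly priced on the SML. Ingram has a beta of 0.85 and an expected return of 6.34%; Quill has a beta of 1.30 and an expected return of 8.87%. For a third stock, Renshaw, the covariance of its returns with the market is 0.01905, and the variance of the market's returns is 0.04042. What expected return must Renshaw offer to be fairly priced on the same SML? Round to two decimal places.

MRP = (8.87% − 6.34%) / (1.30 − 0.85) = 5.6222%
R_f = 6.34% − 0.85 × 5.6222% = 1.5611%
β_Renshaw = Cov / Var(R_m) = 0.01905 / 0.04042 = 0.4713
E(R_Renshaw) = R_f + β × MRP = 1.5611% + 0.4713 × 5.6222% = 4.21%

4.21%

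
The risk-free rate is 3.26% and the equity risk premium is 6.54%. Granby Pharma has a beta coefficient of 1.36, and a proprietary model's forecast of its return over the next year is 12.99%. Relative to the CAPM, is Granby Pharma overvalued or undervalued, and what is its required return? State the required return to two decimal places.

Undervalued; required return 12.15%

Required return = R_f + β·MRP = 3.26% + 1.36 × 6.54% = 12.15%
Forecast 12.99% > required 12.15% → the stock plots above the SML → undervalued.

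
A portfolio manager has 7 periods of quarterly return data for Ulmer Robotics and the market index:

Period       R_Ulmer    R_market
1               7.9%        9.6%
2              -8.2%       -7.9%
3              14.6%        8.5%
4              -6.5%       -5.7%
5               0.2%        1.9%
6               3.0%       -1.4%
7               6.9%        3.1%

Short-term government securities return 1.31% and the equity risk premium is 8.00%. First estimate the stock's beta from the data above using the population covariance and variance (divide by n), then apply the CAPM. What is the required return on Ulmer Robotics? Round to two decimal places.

Mean R_i = (7.9 − 8.2 + 14.6 − 6.5 + 0.2 + 3.0 + 6.9) / 7 = 2.5571%
Mean R_m = (9.6 − 7.9 + 8.5 − 5.7 + 1.9 − 1.4 + 3.1) / 7 = 1.1571%
Σ(R_i − R̄_i)(R_m − R̄_m) = 298.6271  ⇒  Cov = 298.6271 / 7 = 42.6610
Σ(R_m − R̄_m)² = 265.1171  ⇒  Var(R_m) = 265.1171 / 7 = 37.8739
β = Cov / Var(R_m) = 42.6610 / 37.8739 = 1.1264
E(R) = R_f + β × MRP = 1.31% + 1.1264 × 8.00% = 10.32%

10.32%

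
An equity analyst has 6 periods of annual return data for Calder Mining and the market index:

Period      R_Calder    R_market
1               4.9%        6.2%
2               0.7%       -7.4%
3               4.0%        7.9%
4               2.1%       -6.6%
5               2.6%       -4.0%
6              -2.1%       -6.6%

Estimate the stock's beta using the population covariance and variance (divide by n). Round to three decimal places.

Mean R_i = (4.9 + 0.7 + 4.0 + 2.1 + 2.6 − 2.1) / 6 = 2.0333%
Mean R_m = (6.2 − 7.4 + 7.9 − 6.6 − 4.0 − 6.6) / 6 = -1.7500%
Σ(R_i − R̄_i)(R_m − R̄_m) = 67.7500  ⇒  Cov = 67.7500 / 6 = 11.2917
Σ(R_m − R̄_m)² = 240.3550  ⇒  Var(R_m) = 240.3550 / 6 = 40.0592
β = Cov / Var(R_m) = 11.2917 / 40.0592 = 0.2819

0.282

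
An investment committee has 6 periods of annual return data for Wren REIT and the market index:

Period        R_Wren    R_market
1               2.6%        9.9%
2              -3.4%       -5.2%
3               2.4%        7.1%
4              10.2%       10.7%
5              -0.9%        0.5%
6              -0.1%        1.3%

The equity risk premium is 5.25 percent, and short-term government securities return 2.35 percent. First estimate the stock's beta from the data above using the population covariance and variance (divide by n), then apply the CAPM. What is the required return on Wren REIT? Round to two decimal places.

Mean R_i = (2.6 − 3.4 + 2.4 + 10.2 − 0.9 − 0.1) / 6 = 1.8000%
Mean R_m = (9.9 − 5.2 + 7.1 + 10.7 + 0.5 + 1.3) / 6 = 4.0500%
Σ(R_i − R̄_i)(R_m − R̄_m) = 125.2800  ⇒  Cov = 125.2800 / 6 = 20.8800
Σ(R_m − R̄_m)² = 193.4750  ⇒  Var(R_m) = 193.4750 / 6 = 32.2458
β = Cov / Var(R_m) = 20.8800 / 32.2458 = 0.6475
E(R) = R_f + β × MRP = 2.35% + 0.6475 × 5.25% = 5.75%

5.75%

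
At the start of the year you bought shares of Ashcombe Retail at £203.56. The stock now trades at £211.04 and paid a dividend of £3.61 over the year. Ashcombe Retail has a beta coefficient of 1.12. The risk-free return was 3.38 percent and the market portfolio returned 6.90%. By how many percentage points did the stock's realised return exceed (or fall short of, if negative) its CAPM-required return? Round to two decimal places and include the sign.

-1.87%

Realised HPR = (P1 + D1 − P0) / P0 = (211.04 + 3.61 − 203.56) / 203.56 = 11.09 / 203.56 = 5.4480%
MRP = 6.90% − 3.38% = 3.52%
CAPM required = R_f + β·MRP = 3.38% + 1.12 × 3.52% = 7.3224%
α = realised − required = 5.4480% − 7.3224% = -1.87%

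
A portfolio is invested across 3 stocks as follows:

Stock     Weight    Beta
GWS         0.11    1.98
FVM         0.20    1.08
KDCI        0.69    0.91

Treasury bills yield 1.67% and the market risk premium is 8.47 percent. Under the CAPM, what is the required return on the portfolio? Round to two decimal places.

10.66%

β_P = Σ w_i β_i = 0.11×1.98 + 0.20×1.08 + 0.69×0.91 = 1.0617
E(R_P) = R_f + β_P × MRP = 1.67% + 1.0617 × 8.47% = 10.66%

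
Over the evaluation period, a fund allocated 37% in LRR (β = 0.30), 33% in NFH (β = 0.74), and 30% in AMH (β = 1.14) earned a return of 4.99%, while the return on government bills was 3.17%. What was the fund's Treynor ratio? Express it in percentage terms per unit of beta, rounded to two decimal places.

β_P = 0.37×0.30 + 0.33×0.74 + 0.30×1.14 = 0.6972
Treynor = (R_P − R_f) / β_P = (4.99% − 3.17%) / 0.6972 = 1.82% / 0.6972 = 2.61%

2.61%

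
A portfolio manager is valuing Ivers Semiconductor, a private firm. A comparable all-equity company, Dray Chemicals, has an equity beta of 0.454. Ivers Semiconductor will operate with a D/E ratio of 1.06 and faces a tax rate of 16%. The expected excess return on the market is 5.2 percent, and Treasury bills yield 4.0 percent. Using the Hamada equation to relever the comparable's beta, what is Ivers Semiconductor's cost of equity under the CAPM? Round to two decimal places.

8.46%

β_L = β_U × [1 + (1 − t)(D/E)] = 0.454 × [1 + (1 − 0.16) × 1.06]
    = 0.454 × [1 + 0.84 × 1.06] = 0.454 × 1.8904 = 0.8582
E(R) = R_f + β_L × MRP = 4.0% + 0.8582 × 5.2% = 8.46%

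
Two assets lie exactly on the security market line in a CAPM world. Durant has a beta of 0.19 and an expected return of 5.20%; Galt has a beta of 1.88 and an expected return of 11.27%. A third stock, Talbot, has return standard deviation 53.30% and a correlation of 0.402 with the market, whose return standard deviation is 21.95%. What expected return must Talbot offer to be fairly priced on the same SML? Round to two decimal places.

MRP = (11.27% − 5.20%) / (1.88 − 0.19) = 3.5917%
R_f = 5.20% − 0.19 × 3.5917% = 4.5176%
β_Talbot = ρ·σ_i/σ_m = 0.402 × 53.30 / 21.95 = 0.9762
E(R_Talbot) = R_f + β × MRP = 4.5176% + 0.9762 × 3.5917% = 8.02%

8.02%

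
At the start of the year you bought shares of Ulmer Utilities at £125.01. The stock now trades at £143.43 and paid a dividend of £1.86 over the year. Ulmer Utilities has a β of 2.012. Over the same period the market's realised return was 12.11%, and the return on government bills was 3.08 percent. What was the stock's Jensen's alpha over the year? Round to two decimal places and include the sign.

Realised HPR = (P1 + D1 − P0) / P0 = (143.43 + 1.86 − 125.01) / 125.01 = 20.28 / 125.01 = 16.2227%
MRP = 12.11% − 3.08% = 9.03%
CAPM required = R_f + β·MRP = 3.08% + 2.012 × 9.03% = 21.24836%
α = realised − required = 16.2227% − 21.24836% = -5.03%

-5.03%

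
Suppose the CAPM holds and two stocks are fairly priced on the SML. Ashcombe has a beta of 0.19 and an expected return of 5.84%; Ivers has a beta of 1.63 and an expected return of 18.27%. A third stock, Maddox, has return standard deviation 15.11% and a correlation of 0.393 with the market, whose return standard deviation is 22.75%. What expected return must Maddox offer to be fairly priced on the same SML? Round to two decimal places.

6.45%

MRP = (18.27% − 5.84%) / (1.63 − 0.19) = 8.6319%
R_f = 5.84% − 0.19 × 8.6319% = 4.1999%
β_Maddox = ρ·σ_i/σ_m = 0.393 × 15.11 / 22.75 = 0.2610
E(R_Maddox) = R_f + β × MRP = 4.1999% + 0.2610 × 8.6319% = 6.45%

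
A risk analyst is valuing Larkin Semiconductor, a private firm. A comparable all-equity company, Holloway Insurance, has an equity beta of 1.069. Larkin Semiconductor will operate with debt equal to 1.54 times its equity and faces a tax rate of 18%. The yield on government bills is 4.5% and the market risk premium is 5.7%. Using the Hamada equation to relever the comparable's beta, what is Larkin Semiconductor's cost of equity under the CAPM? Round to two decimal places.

β_L = β_U × [1 + (1 − t)(D/E)] = 1.069 × [1 + (1 − 0.18) × 1.54]
    = 1.069 × [1 + 0.82 × 1.54] = 1.069 × 2.2628 = 2.4189
E(R) = R_f + β_L × MRP = 4.5% + 2.4189 × 5.7% = 18.29%

18.29%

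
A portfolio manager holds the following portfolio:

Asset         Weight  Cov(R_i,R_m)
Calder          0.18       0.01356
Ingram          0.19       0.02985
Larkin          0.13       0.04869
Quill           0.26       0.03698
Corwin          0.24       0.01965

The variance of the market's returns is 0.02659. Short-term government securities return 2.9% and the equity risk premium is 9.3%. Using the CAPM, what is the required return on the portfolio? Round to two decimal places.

β_Calder = 0.01356 / 0.02659 = 0.5100
β_Ingram = 0.02985 / 0.02659 = 1.1226
β_Larkin = 0.04869 / 0.02659 = 1.8311
β_Quill = 0.03698 / 0.02659 = 1.3907
β_Corwin = 0.01965 / 0.02659 = 0.7390
β_P = Σ w_i β_i = 0.18×0.5100 + 0.19×1.1226 + 0.13×1.8311 + 0.26×1.3907 + 0.24×0.7390 = 1.0821
E(R_P) = R_f + β_P × MRP = 2.9% + 1.0821 × 9.3% = 12.96%

12.96%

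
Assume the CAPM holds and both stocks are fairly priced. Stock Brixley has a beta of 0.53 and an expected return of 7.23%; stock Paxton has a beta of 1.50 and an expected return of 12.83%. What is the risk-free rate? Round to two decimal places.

4.17%

Both satisfy E(R) = R_f + β·MRP, so the slope of the SML is
MRP = (12.83% − 7.23%) / (1.50 − 0.53) = 5.60% / 0.97 = 5.7732%
R_f = E(R_Brixley) − β_Brixley·MRP = 7.23% − 0.53 × 5.7732% = 4.1702%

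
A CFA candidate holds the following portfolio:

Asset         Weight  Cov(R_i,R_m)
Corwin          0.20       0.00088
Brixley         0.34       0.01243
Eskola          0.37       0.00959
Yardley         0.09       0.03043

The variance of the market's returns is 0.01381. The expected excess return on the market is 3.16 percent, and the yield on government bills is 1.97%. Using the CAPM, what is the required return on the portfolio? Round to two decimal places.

β_Corwin = 0.00088 / 0.01381 = 0.0637
β_Brixley = 0.01243 / 0.01381 = 0.9001
β_Eskola = 0.00959 / 0.01381 = 0.6944
β_Yardley = 0.03043 / 0.01381 = 2.2035
β_P = Σ w_i β_i = 0.20×0.0637 + 0.34×0.9001 + 0.37×0.6944 + 0.09×2.2035 = 0.7740
E(R_P) = R_f + β_P × MRP = 1.97% + 0.7740 × 3.16% = 4.42%

4.42%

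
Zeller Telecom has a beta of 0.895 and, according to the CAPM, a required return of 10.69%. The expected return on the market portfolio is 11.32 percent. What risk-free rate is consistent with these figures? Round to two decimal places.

E(R) = R_f + β(E(R_m) − R_f) = R_f(1 − β) + β·E(R_m)
10.69% = R_f × (1 − 0.895) + 0.895 × 11.32%
10.69% = R_f × 0.105 + 10.13140%
R_f = (10.69% − 10.13140%) / 0.105 = 5.32%

5.32%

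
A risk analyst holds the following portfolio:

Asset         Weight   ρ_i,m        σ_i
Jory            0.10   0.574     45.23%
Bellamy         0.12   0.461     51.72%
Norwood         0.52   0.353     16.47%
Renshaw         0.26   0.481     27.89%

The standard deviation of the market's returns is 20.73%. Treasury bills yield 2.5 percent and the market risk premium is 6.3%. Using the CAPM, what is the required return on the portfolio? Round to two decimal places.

β_Jory = 0.574 × 45.23% / 20.73% = 1.2524
β_Bellamy = 0.461 × 51.72% / 20.73% = 1.1502
β_Norwood = 0.353 × 16.47% / 20.73% = 0.2805
β_Renshaw = 0.481 × 27.89% / 20.73% = 0.6471
β_P = Σ w_i β_i = 0.10×1.2524 + 0.12×1.1502 + 0.52×0.2805 + 0.26×0.6471 = 0.5774
E(R_P) = R_f + β_P × MRP = 2.5% + 0.5774 × 6.3% = 6.14%

6.14%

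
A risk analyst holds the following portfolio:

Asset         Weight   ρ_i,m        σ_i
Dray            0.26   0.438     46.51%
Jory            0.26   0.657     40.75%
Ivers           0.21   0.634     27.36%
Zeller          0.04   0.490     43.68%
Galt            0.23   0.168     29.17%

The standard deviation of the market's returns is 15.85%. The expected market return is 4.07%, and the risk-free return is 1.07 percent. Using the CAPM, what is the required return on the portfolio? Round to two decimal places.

4.45%

β_Dray = 0.438 × 46.51% / 15.85% = 1.2853
β_Jory = 0.657 × 40.75% / 15.85% = 1.6891
β_Ivers = 0.634 × 27.36% / 15.85% = 1.0944
β_Zeller = 0.490 × 43.68% / 15.85% = 1.3504
β_Galt = 0.168 × 29.17% / 15.85% = 0.3092
β_P = Σ w_i β_i = 0.26×1.2853 + 0.26×1.6891 + 0.21×1.0944 + 0.04×1.3504 + 0.23×0.3092 = 1.1283
MRP = 4.07% − 1.07% = 3.00%
E(R_P) = R_f + β_P × MRP = 1.07% + 1.1283 × 3.00% = 4.45%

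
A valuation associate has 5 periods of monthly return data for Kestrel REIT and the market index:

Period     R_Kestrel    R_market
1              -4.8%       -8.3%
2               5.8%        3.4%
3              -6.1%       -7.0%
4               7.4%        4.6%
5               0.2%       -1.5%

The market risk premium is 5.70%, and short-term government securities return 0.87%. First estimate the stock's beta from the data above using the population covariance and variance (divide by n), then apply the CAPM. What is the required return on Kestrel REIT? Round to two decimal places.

Mean R_i = (-4.8 + 5.8 − 6.1 + 7.4 + 0.2) / 5 = 0.5000%
Mean R_m = (-8.3 + 3.4 − 7.0 + 4.6 − 1.5) / 5 = -1.7600%
Σ(R_i − R̄_i)(R_m − R̄_m) = 140.4000  ⇒  Cov = 140.4000 / 5 = 28.0800
Σ(R_m − R̄_m)² = 137.3720  ⇒  Var(R_m) = 137.3720 / 5 = 27.4744
β = Cov / Var(R_m) = 28.0800 / 27.4744 = 1.0220
E(R) = R_f + β × MRP = 0.87% + 1.0220 × 5.70% = 6.70%

6.70%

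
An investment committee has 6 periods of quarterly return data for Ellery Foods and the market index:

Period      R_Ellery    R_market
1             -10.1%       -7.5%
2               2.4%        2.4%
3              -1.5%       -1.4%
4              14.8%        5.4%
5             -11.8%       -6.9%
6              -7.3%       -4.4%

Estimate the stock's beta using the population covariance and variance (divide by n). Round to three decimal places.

1.853

Mean R_i = (-10.1 + 2.4 − 1.5 + 14.8 − 11.8 − 7.3) / 6 = -2.2500%
Mean R_m = (-7.5 + 2.4 − 1.4 + 5.4 − 6.9 − 4.4) / 6 = -2.0667%
Σ(R_i − R̄_i)(R_m − R̄_m) = 249.1700  ⇒  Cov = 249.1700 / 6 = 41.5283
Σ(R_m − R̄_m)² = 134.4733  ⇒  Var(R_m) = 134.4733 / 6 = 22.4122
β = Cov / Var(R_m) = 41.5283 / 22.4122 = 1.8529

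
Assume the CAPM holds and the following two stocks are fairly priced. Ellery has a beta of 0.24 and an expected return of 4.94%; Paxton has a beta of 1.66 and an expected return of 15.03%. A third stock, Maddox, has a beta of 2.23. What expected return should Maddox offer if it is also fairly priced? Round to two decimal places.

19.08%

MRP (SML slope) = (15.03% − 4.94%) / (1.66 − 0.24) = 10.09% / 1.42 = 7.1056%
R_f (intercept) = 4.94% − 0.24 × 7.1056% = 3.2347%
E(R_Maddox) = R_f + β × MRP = 3.2347% + 2.23 × 7.1056% = 19.08%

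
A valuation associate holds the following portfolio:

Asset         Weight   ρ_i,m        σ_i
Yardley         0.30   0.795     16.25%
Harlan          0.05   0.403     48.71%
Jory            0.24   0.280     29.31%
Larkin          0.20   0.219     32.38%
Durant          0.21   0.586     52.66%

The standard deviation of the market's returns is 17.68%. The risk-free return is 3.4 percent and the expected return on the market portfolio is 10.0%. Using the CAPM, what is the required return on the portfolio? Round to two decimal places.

β_Yardley = 0.795 × 16.25% / 17.68% = 0.7307
β_Harlan = 0.403 × 48.71% / 17.68% = 1.1103
β_Jory = 0.280 × 29.31% / 17.68% = 0.4642
β_Larkin = 0.219 × 32.38% / 17.68% = 0.4011
β_Durant = 0.586 × 52.66% / 17.68% = 1.7454
β_P = Σ w_i β_i = 0.30×0.7307 + 0.05×1.1103 + 0.24×0.4642 + 0.20×0.4011 + 0.21×1.7454 = 0.8329
MRP = 10.0% − 3.4% = 6.60%
E(R_P) = R_f + β_P × MRP = 3.4% + 0.8329 × 6.6% = 8.90%

8.90%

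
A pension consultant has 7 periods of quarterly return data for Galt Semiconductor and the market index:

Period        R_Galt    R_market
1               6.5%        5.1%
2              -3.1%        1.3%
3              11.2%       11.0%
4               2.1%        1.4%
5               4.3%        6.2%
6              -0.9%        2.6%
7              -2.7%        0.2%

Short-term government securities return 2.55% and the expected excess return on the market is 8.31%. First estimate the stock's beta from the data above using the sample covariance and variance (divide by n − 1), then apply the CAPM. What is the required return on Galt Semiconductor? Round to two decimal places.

Mean R_i = (6.5 − 3.1 + 11.2 + 2.1 + 4.3 − 0.9 − 2.7) / 7 = 2.4857%
Mean R_m = (5.1 + 1.3 + 11.0 + 1.4 + 6.2 + 2.6 + 0.2) / 7 = 3.9714%
Σ(R_i − R̄_i)(R_m − R̄_m) = 109.9371  ⇒  Cov = 109.9371 / 6 = 18.3229
Σ(R_m − R̄_m)² = 85.4943  ⇒  Var(R_m) = 85.4943 / 6 = 14.2491
β = Cov / Var(R_m) = 18.3229 / 14.2491 = 1.2859
E(R) = R_f + β × MRP = 2.55% + 1.2859 × 8.31% = 13.24%

13.24%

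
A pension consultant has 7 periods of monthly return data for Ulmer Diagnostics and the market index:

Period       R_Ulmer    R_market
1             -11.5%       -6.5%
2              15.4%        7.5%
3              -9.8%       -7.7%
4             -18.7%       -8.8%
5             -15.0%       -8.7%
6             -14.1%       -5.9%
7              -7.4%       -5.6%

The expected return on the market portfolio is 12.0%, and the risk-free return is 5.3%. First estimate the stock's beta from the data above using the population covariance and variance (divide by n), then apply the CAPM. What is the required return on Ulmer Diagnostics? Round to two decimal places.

18.14%

Mean R_i = (-11.5 + 15.4 − 9.8 − 18.7 − 15.0 − 14.1 − 7.4) / 7 = -8.7286%
Mean R_m = (-6.5 + 7.5 − 7.7 − 8.8 − 8.7 − 5.9 − 5.6) / 7 = -5.1000%
Σ(R_i − R̄_i)(R_m − R̄_m) = 373.7900  ⇒  Cov = 373.7900 / 7 = 53.3986
Σ(R_m − R̄_m)² = 195.0200  ⇒  Var(R_m) = 195.0200 / 7 = 27.8600
β = Cov / Var(R_m) = 53.3986 / 27.8600 = 1.9167
MRP = 12.0% − 5.3% = 6.70%
E(R) = R_f + β × MRP = 5.3% + 1.9167 × 6.7% = 18.14%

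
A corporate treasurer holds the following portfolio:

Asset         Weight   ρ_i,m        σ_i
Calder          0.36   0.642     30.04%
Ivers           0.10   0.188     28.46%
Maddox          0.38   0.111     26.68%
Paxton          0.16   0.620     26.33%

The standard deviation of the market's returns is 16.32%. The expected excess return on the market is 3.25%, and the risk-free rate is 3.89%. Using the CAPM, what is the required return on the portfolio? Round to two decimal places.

β_Calder = 0.642 × 30.04% / 16.32% = 1.1817
β_Ivers = 0.188 × 28.46% / 16.32% = 0.3278
β_Maddox = 0.111 × 26.68% / 16.32% = 0.1815
β_Paxton = 0.620 × 26.33% / 16.32% = 1.0003
β_P = Σ w_i β_i = 0.36×1.1817 + 0.10×0.3278 + 0.38×0.1815 + 0.16×1.0003 = 0.6872
E(R_P) = R_f + β_P × MRP = 3.89% + 0.6872 × 3.25% = 6.12%

6.12%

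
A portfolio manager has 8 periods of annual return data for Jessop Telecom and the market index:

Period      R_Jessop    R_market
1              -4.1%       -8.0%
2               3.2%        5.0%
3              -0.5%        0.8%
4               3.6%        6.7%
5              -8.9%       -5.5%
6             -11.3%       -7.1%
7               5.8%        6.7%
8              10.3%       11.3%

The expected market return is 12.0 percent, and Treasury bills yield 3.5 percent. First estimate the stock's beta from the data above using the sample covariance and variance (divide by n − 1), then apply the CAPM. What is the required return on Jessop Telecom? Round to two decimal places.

11.63%

Mean R_i = (-4.1 + 3.2 − 0.5 + 3.6 − 8.9 − 11.3 + 5.8 + 10.3) / 8 = -0.2375%
Mean R_m = (-8.0 + 5.0 + 0.8 + 6.7 − 5.5 − 7.1 + 6.7 + 11.3) / 8 = 1.2375%
Σ(R_i − R̄_i)(R_m − R̄_m) = 359.3013  ⇒  Cov = 359.3013 / 7 = 51.3288
Σ(R_m − R̄_m)² = 375.5188  ⇒  Var(R_m) = 375.5188 / 7 = 53.6455
β = Cov / Var(R_m) = 51.3288 / 53.6455 = 0.9568
MRP = 12.0% − 3.5% = 8.50%
E(R) = R_f + β × MRP = 3.5% + 0.9568 × 8.5% = 11.63%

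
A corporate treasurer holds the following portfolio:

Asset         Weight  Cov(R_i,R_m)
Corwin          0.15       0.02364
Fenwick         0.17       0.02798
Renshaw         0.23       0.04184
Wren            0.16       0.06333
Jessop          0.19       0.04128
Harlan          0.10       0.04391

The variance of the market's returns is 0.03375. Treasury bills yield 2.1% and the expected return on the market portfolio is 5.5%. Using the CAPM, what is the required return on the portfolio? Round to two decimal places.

β_Corwin = 0.02364 / 0.03375 = 0.7004
β_Fenwick = 0.02798 / 0.03375 = 0.8290
β_Renshaw = 0.04184 / 0.03375 = 1.2397
β_Wren = 0.06333 / 0.03375 = 1.8764
β_Jessop = 0.04128 / 0.03375 = 1.2231
β_Harlan = 0.04391 / 0.03375 = 1.3010
β_P = Σ w_i β_i = 0.15×0.7004 + 0.17×0.8290 + 0.23×1.2397 + 0.16×1.8764 + 0.19×1.2231 + 0.10×1.3010 = 1.1938
MRP = 5.5% − 2.1% = 3.40%
E(R_P) = R_f + β_P × MRP = 2.1% + 1.1938 × 3.4% = 6.16%

6.16%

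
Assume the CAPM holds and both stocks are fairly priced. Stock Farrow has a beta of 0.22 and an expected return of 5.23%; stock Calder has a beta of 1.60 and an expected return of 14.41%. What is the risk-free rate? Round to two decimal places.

3.77%

Both satisfy E(R) = R_f + β·MRP, so the slope of the SML is
MRP = (14.41% − 5.23%) / (1.60 − 0.22) = 9.18% / 1.38 = 6.6522%
R_f = E(R_Farrow) − β_Farrow·MRP = 5.23% − 0.22 × 6.6522% = 3.7665%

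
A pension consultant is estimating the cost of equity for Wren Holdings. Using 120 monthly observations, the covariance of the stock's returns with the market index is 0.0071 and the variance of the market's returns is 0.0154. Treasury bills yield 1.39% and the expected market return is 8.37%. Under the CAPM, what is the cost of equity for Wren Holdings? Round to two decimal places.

β = Cov(R_i, R_m) / Var(R_m) = 0.0071 / 0.0154 = 0.4610
MRP = 8.37% − 1.39% = 6.98%
E(R) = R_f + β × MRP = 1.39% + 0.4610 × 6.98% = 4.61%

4.61%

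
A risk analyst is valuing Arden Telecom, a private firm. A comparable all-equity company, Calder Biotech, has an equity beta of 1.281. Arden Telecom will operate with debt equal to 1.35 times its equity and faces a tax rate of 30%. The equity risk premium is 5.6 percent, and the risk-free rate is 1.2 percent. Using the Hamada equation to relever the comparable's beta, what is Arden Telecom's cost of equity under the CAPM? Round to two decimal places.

15.15%

β_L = β_U × [1 + (1 − t)(D/E)] = 1.281 × [1 + (1 − 0.30) × 1.35]
    = 1.281 × [1 + 0.70 × 1.35] = 1.281 × 1.9450 = 2.4915
E(R) = R_f + β_L × MRP = 1.2% + 2.4915 × 5.6% = 15.15%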